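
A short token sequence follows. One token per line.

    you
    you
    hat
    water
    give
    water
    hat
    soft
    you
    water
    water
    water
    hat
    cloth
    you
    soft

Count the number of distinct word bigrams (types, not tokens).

13

16 tokens → 15 bigram windows in total.
Repeated bigrams (each contributes count−1 duplicates):
  water hat: 2
  water water: 2
2 duplicate windows → 15 − 2 = 13 distinct.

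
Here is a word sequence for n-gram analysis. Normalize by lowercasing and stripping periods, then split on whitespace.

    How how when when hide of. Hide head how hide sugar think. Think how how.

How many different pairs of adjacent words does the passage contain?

15 tokens → 14 bigram windows in total.
Repeated bigrams (each contributes count−1 duplicates):
  how how: 2
1 duplicate windows → 14 − 1 = 13 distinct.

13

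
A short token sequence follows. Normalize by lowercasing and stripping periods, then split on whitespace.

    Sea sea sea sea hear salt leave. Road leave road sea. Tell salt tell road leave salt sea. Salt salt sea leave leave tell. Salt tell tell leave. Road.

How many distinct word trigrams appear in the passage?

29 tokens → 27 trigram windows in total.
Repeated trigrams (each contributes count−1 duplicates):
  sea sea sea: 2
  tell salt tell: 2
2 duplicate windows → 27 − 2 = 25 distinct.

25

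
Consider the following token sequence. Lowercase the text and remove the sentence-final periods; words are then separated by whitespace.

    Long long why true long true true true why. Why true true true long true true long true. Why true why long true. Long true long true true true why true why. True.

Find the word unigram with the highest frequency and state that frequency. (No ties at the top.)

"true", 18 times

Unigram frequencies (highest first):
  true: 18
  long: 8
  why: 7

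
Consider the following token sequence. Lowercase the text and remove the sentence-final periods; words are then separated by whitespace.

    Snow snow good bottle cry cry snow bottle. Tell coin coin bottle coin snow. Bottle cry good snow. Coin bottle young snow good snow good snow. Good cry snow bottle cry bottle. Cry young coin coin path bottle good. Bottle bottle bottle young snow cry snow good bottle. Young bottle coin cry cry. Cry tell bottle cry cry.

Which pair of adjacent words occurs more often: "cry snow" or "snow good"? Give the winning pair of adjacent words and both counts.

"cry snow": 3 occurrences
"snow good": 5 occurrences

"snow good" (5 vs 3)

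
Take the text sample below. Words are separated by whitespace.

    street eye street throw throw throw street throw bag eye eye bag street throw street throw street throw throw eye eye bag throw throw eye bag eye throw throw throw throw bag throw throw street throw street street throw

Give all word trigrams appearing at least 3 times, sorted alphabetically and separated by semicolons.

street throw street; throw street throw; throw throw throw

Trigram counts meeting the condition (at least 3 times):
  street throw street: 3
  throw street throw: 4
  throw throw throw: 3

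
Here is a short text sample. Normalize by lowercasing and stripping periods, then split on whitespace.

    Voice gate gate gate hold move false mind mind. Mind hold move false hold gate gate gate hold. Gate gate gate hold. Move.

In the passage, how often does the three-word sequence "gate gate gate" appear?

3

Scanning the 21 overlapping trigram windows for "gate gate gate":
  position 2–4: gate gate gate
  position 15–17: gate gate gate
  position 19–21: gate gate gate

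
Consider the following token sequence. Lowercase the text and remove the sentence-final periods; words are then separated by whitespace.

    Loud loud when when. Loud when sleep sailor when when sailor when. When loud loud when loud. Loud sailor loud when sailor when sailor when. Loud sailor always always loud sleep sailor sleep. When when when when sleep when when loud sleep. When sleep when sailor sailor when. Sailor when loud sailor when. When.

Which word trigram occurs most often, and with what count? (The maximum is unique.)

Trigram frequencies (highest first):
  when sailor when: 4
  when when loud: 3
  sailor when when: 3
  loud loud when: 2
  when loud loud: 2
  sailor when sailor: 2
  … (31 more, each ≤ 2)

"when sailor when", 4 times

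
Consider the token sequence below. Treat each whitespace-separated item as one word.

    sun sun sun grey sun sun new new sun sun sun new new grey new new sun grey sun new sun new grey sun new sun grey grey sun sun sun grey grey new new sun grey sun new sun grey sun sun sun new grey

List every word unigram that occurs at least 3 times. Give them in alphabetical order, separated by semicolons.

Unigram counts meeting the condition (at least 3 times):
  grey: 11
  new: 13
  sun: 22

grey; new; sun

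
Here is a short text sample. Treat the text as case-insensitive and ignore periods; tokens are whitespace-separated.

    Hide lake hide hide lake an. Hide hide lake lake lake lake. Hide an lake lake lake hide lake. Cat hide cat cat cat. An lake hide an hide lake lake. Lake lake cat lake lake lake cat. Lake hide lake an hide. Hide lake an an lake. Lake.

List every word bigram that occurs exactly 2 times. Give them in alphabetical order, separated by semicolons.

Bigram counts meeting the condition (exactly 2 times):
  cat cat: 2
  cat lake: 2
  hide an: 2

cat cat; cat lake; hide an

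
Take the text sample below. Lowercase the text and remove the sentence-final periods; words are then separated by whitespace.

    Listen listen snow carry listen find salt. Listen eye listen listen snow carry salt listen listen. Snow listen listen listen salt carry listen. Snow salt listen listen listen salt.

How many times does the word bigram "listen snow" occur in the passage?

4

Scanning the 28 overlapping bigram windows for "listen snow":
  position 2–3: listen snow
  position 11–12: listen snow
  position 16–17: listen snow
  position 23–24: listen snow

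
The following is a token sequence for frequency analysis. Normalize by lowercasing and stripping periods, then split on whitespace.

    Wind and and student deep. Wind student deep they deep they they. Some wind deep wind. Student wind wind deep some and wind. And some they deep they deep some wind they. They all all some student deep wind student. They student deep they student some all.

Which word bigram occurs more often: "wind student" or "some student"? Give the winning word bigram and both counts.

"wind student" (3 vs 1)

"wind student": 3 occurrences
"some student": 1 occurrence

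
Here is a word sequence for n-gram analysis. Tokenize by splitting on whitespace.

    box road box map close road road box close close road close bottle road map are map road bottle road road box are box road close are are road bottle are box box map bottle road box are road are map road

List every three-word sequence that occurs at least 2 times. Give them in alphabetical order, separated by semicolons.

Trigram counts meeting the condition (at least 2 times):
  are map road: 2
  road box are: 2
  road road box: 2

are map road; road box are; road road box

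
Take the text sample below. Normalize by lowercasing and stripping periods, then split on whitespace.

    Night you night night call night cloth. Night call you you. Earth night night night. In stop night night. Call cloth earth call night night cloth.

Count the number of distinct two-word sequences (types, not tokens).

17

26 tokens → 25 bigram windows in total.
Repeated bigrams (each contributes count−1 duplicates):
  night night: 5
  night call: 3
  call night: 2
  night cloth: 2
8 duplicate windows → 25 − 8 = 17 distinct.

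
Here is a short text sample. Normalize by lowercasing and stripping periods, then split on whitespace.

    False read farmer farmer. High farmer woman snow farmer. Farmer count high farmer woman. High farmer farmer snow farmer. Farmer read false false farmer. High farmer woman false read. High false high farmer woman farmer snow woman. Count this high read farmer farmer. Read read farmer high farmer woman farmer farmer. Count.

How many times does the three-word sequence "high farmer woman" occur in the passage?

Scanning the 50 overlapping trigram windows for "high farmer woman":
  position 5–7: high farmer woman
  position 12–14: high farmer woman
  position 25–27: high farmer woman
  position 32–34: high farmer woman
  position 47–49: high farmer woman

5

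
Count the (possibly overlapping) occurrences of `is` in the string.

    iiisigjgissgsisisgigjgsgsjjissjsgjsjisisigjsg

7

Sliding a length-2 window over the 45 characters (44 positions):
  position 3–4: is
  position 9–10: is
  position 14–15: is
  position 16–17: is
  position 28–29: is
  position 37–38: is
  position 39–40: is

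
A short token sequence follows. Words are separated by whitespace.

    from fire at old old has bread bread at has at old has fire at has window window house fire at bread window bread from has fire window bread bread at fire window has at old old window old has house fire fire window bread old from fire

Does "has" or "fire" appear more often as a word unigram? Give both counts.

"fire" (8 vs 7)

"has": 7 occurrences
"fire": 8 occurrences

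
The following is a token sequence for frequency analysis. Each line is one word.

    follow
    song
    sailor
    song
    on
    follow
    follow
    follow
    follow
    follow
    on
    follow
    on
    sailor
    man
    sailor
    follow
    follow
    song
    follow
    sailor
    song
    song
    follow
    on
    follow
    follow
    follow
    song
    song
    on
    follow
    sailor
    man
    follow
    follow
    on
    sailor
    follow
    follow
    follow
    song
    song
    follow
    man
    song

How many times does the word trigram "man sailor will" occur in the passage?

0

Scanning the 44 overlapping trigram windows for "man sailor will":
  (none found)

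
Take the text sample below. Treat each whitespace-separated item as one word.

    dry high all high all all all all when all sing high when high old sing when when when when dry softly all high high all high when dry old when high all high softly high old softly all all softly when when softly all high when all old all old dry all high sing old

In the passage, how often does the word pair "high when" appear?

3

Scanning the 55 overlapping bigram windows for "high when":
  position 12–13: high when
  position 27–28: high when
  position 46–47: high when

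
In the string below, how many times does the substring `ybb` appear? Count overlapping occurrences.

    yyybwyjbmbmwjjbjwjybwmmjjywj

Sliding a length-3 window over the 28 characters (26 positions):
  (no match at any position)

0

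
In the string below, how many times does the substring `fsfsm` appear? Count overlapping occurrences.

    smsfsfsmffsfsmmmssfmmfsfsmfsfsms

4

Sliding a length-5 window over the 32 characters (28 positions):
  position 4–8: fsfsm
  position 10–14: fsfsm
  position 22–26: fsfsm
  position 27–31: fsfsm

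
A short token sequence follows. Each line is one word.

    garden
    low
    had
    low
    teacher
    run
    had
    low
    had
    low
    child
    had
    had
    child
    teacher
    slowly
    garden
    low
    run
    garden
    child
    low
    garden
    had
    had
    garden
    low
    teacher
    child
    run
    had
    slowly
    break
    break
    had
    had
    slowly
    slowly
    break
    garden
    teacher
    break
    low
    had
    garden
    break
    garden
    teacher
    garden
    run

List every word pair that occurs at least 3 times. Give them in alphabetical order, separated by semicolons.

Bigram counts meeting the condition (at least 3 times):
  garden low: 3
  had had: 3
  had low: 3
  low had: 3

garden low; had had; had low; low had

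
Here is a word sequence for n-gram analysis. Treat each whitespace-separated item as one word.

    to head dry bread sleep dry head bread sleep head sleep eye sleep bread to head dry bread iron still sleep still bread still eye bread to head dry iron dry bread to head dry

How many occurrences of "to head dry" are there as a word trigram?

Scanning the 33 overlapping trigram windows for "to head dry":
  position 1–3: to head dry
  position 15–17: to head dry
  position 27–29: to head dry
  position 33–35: to head dry

4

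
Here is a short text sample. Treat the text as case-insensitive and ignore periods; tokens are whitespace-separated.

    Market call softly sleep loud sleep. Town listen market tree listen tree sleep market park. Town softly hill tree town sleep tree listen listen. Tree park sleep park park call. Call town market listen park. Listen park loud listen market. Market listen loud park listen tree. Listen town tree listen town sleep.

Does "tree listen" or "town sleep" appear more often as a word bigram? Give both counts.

"tree listen": 4 occurrences
"town sleep": 2 occurrences

"tree listen" (4 vs 2)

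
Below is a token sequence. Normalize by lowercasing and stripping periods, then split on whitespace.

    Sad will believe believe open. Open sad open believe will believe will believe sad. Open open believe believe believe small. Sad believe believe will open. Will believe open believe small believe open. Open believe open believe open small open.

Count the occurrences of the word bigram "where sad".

Scanning the 38 overlapping bigram windows for "where sad":
  (none found)

0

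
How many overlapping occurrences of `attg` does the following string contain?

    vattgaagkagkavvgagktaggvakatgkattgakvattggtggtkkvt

Sliding a length-4 window over the 50 characters (47 positions):
  position 2–5: attg
  position 31–34: attg
  position 38–41: attg

3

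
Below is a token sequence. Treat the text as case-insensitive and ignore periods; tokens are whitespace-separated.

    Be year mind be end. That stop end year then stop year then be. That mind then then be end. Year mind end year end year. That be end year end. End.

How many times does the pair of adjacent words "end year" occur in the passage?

5

Scanning the 31 overlapping bigram windows for "end year":
  position 8–9: end year
  position 20–21: end year
  position 23–24: end year
  position 25–26: end year
  position 29–30: end year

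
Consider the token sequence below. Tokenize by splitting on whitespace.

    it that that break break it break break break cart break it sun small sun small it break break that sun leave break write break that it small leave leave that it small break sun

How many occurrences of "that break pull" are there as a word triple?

Scanning the 33 overlapping trigram windows for "that break pull":
  (none found)

0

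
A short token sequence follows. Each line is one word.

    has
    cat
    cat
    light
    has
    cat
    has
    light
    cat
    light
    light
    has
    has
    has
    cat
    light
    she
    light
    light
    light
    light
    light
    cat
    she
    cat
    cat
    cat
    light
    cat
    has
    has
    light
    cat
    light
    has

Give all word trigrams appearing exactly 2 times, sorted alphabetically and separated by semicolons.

Trigram counts meeting the condition (exactly 2 times):
  cat cat light: 2
  cat light has: 2
  has light cat: 2
  light cat light: 2

cat cat light; cat light has; has light cat; light cat light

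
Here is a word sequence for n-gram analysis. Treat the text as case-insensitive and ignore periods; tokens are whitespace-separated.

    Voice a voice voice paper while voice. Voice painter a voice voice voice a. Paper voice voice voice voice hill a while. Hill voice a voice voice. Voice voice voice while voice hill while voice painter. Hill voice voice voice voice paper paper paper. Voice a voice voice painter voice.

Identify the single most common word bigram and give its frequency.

"voice voice", 15 times

Bigram frequencies (highest first):
  voice voice: 15
  voice a: 4
  a voice: 4
  while voice: 3
  voice painter: 3
  voice paper: 2
  … (14 more, each ≤ 2)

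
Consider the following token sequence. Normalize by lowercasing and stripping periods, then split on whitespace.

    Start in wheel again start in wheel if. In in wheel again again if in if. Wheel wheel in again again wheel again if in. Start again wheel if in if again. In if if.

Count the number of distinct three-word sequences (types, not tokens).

28

35 tokens → 33 trigram windows in total.
Repeated trigrams (each contributes count−1 duplicates):
  again if in: 2
  if in if: 2
  in wheel again: 2
  start in wheel: 2
  wheel if in: 2
5 duplicate windows → 33 − 5 = 28 distinct.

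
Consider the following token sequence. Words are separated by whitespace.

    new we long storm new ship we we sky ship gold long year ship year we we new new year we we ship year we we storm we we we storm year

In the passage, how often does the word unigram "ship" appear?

Scanning the 32 tokens for "ship":
  position 6: ship
  position 10: ship
  position 14: ship
  position 23: ship

4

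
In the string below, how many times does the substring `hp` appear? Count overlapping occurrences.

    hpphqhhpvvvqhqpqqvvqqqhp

Sliding a length-2 window over the 24 characters (23 positions):
  position 1–2: hp
  position 7–8: hp
  position 23–24: hp

3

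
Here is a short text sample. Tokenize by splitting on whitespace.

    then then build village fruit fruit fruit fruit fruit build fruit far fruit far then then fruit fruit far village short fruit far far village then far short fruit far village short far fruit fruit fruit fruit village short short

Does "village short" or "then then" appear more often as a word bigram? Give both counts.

"village short" (3 vs 2)

"village short": 3 occurrences
"then then": 2 occurrences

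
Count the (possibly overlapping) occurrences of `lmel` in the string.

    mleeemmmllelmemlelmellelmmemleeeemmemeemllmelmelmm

Sliding a length-4 window over the 50 characters (47 positions):
  position 18–21: lmel
  position 42–45: lmel
  position 45–48: lmel

3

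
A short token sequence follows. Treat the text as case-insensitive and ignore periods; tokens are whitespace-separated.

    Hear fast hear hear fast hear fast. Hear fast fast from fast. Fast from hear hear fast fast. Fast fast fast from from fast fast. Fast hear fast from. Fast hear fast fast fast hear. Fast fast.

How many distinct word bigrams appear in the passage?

8

37 tokens → 36 bigram windows in total.
Repeated bigrams (each contributes count−1 duplicates):
  fast fast: 11
  hear fast: 8
  fast hear: 6
  fast from: 4
  from fast: 3
  hear hear: 2
28 duplicate windows → 36 − 28 = 8 distinct.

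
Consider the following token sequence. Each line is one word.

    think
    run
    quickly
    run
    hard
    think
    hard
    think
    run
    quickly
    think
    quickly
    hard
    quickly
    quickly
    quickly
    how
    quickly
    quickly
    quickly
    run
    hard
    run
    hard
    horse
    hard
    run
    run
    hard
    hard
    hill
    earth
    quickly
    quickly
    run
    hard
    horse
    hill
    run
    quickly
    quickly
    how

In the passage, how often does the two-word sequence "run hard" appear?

Scanning the 41 overlapping bigram windows for "run hard":
  position 4–5: run hard
  position 21–22: run hard
  position 23–24: run hard
  position 28–29: run hard
  position 35–36: run hard

5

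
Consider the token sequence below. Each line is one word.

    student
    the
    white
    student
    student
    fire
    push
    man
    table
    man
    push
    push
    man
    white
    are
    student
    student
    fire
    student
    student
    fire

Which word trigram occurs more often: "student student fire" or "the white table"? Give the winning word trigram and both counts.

"student student fire" (3 vs 0)

"student student fire": 3 occurrences
"the white table": 0 occurrences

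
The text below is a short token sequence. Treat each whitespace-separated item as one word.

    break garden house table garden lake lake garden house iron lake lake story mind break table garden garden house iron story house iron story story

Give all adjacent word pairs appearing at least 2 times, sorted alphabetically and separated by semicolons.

Bigram counts meeting the condition (at least 2 times):
  garden house: 3
  house iron: 3
  iron story: 2
  lake lake: 2
  table garden: 2

garden house; house iron; iron story; lake lake; table garden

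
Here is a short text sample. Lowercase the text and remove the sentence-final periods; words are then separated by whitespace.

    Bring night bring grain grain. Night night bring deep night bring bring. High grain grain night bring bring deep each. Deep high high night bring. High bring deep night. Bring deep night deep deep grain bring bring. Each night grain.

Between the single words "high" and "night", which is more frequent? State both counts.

"night" (9 vs 4)

"high": 4 occurrences
"night": 9 occurrences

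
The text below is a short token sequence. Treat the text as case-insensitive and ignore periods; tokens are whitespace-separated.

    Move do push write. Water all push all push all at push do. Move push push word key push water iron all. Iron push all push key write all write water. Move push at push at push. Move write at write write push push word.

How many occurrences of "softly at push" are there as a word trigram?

Scanning the 43 overlapping trigram windows for "softly at push":
  (none found)

0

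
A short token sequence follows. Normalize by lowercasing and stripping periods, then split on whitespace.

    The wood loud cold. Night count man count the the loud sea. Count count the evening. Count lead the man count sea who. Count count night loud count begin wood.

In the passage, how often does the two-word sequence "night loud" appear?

Scanning the 29 overlapping bigram windows for "night loud":
  position 26–27: night loud

1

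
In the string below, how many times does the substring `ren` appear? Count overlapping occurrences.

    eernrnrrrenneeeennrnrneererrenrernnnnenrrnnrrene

3

Sliding a length-3 window over the 48 characters (46 positions):
  position 9–11: ren
  position 28–30: ren
  position 45–47: ren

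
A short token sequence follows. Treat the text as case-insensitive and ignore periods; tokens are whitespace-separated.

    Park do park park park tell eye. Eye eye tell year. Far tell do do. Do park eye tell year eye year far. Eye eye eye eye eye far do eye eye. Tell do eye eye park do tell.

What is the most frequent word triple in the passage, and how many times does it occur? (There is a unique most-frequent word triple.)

"eye eye eye", 4 times

Trigram frequencies (highest first):
  eye eye eye: 4
  eye eye tell: 2
  eye tell year: 2
  do eye eye: 2
  park do park: 1
  do park park: 1
  … (25 more, each ≤ 1)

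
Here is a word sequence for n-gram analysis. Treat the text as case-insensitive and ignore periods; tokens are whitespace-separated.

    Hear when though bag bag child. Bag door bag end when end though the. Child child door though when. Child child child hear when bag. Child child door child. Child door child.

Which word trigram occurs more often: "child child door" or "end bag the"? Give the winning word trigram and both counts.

"child child door" (3 vs 0)

"child child door": 3 occurrences
"end bag the": 0 occurrences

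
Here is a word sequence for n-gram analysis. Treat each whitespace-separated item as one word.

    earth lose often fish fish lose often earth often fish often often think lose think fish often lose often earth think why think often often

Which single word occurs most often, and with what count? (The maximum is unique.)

Unigram frequencies (highest first):
  often: 9
  lose: 4
  fish: 4
  think: 4
  earth: 3
  why: 1

"often", 9 times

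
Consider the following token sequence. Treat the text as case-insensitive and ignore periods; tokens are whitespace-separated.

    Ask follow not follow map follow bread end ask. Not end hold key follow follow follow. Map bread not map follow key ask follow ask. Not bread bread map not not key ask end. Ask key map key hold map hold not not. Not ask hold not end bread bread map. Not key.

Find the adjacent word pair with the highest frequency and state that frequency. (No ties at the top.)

"not not", 3 times

Bigram frequencies (highest first):
  not not: 3
  ask follow: 2
  follow map: 2
  map follow: 2
  end ask: 2
  ask not: 2
  … (31 more, each ≤ 2)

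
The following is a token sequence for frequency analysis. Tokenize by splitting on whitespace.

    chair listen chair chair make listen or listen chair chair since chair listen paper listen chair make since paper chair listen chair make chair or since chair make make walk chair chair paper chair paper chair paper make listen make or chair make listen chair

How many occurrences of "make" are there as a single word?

8

Scanning the 45 tokens for "make":
  position 5: make
  position 17: make
  position 23: make
  position 28: make
  position 29: make
  position 38: make
  position 40: make
  position 43: make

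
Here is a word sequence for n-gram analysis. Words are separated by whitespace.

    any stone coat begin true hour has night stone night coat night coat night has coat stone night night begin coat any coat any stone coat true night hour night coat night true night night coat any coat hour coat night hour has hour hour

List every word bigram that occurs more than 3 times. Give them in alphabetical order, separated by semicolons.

Bigram counts meeting the condition (more than 3 times):
  coat night: 4
  night coat: 4

coat night; night coat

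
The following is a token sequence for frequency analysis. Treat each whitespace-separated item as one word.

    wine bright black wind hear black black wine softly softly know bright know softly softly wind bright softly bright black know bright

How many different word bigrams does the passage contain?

22 tokens → 21 bigram windows in total.
Repeated bigrams (each contributes count−1 duplicates):
  bright black: 2
  know bright: 2
  softly softly: 2
3 duplicate windows → 21 − 3 = 18 distinct.

18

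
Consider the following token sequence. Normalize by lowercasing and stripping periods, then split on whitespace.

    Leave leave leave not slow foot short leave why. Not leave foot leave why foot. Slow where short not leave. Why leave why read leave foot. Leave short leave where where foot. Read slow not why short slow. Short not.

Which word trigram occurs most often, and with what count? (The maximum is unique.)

Trigram frequencies (highest first):
  leave foot leave: 2
  leave leave leave: 1
  leave leave not: 1
  leave not slow: 1
  not slow foot: 1
  slow foot short: 1
  … (31 more, each ≤ 1)

"leave foot leave", 2 times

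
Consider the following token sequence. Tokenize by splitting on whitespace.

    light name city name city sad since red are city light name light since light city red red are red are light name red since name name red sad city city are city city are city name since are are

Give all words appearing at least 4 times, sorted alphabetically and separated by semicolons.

Unigram counts meeting the condition (at least 4 times):
  are: 7
  city: 9
  light: 5
  name: 7
  red: 6
  since: 4

are; city; light; name; red; since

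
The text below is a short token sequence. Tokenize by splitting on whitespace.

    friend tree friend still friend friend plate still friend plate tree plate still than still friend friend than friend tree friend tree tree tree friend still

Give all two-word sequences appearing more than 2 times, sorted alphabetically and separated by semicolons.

Bigram counts meeting the condition (more than 2 times):
  friend tree: 3
  still friend: 3
  tree friend: 3

friend tree; still friend; tree friend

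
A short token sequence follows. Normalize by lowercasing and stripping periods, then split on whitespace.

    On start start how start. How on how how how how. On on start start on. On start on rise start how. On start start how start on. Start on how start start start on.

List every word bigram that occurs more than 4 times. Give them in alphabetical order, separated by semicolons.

on start; start on; start start

Bigram counts meeting the condition (more than 4 times):
  on start: 5
  start on: 5
  start start: 5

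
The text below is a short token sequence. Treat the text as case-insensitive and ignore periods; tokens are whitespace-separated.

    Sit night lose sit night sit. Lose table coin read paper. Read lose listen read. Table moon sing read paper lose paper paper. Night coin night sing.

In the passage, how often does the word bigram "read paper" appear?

Scanning the 26 overlapping bigram windows for "read paper":
  position 10–11: read paper
  position 19–20: read paper

2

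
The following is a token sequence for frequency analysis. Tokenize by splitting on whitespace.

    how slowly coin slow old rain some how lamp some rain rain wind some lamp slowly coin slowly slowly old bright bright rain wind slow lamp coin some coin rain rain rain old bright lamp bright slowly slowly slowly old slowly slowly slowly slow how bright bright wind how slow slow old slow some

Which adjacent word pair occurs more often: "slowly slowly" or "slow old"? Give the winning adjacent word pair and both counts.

"slowly slowly": 5 occurrences
"slow old": 2 occurrences

"slowly slowly" (5 vs 2)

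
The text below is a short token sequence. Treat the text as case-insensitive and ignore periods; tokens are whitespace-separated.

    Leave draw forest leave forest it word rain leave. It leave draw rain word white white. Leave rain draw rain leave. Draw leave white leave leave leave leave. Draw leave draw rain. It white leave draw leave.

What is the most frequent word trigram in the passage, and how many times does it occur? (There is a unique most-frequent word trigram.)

"leave draw leave", 3 times

Trigram frequencies (highest first):
  leave draw leave: 3
  leave draw rain: 2
  leave leave leave: 2
  leave draw forest: 1
  draw forest leave: 1
  forest leave forest: 1
  … (25 more, each ≤ 1)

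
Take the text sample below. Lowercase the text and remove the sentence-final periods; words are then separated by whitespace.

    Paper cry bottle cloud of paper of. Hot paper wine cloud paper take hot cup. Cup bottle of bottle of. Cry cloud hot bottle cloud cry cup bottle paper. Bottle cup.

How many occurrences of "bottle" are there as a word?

Scanning the 31 tokens for "bottle":
  position 3: bottle
  position 17: bottle
  position 19: bottle
  position 24: bottle
  position 28: bottle
  position 30: bottle

6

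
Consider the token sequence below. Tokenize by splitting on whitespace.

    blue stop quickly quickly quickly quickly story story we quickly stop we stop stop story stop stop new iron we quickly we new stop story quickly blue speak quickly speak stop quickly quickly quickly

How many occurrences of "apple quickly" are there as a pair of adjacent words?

Scanning the 33 overlapping bigram windows for "apple quickly":
  (none found)

0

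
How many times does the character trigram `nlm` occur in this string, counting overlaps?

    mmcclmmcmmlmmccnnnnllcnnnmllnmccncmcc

0

Sliding a length-3 window over the 37 characters (35 positions):
  (no match at any position)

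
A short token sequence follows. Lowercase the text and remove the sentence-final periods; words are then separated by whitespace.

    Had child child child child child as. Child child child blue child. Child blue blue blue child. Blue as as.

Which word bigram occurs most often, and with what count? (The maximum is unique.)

"child child", 7 times

Bigram frequencies (highest first):
  child child: 7
  child blue: 3
  blue child: 2
  blue blue: 2
  had child: 1
  child as: 1
  … (3 more, each ≤ 1)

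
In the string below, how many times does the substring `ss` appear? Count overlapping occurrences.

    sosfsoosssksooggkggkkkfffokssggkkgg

3

Sliding a length-2 window over the 35 characters (34 positions):
  position 8–9: ss
  position 9–10: ss
  position 28–29: ss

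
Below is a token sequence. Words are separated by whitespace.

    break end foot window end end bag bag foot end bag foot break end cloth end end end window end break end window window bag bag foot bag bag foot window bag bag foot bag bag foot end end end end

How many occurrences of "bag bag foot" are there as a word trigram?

5

Scanning the 39 overlapping trigram windows for "bag bag foot":
  position 7–9: bag bag foot
  position 25–27: bag bag foot
  position 28–30: bag bag foot
  position 32–34: bag bag foot
  position 35–37: bag bag foot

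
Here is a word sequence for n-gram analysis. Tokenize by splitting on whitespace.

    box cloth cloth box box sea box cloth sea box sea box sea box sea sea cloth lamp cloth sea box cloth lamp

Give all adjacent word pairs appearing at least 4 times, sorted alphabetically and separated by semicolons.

box sea; sea box

Bigram counts meeting the condition (at least 4 times):
  box sea: 4
  sea box: 5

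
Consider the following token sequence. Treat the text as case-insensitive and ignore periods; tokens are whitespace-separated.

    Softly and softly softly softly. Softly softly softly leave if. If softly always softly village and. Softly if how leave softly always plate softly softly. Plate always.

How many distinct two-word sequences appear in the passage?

19

27 tokens → 26 bigram windows in total.
Repeated bigrams (each contributes count−1 duplicates):
  softly softly: 6
  and softly: 2
  softly always: 2
7 duplicate windows → 26 − 7 = 19 distinct.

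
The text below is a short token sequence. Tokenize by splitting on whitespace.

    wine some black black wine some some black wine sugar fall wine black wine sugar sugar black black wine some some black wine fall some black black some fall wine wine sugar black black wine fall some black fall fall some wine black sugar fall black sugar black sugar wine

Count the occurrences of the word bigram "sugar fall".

2

Scanning the 49 overlapping bigram windows for "sugar fall":
  position 10–11: sugar fall
  position 44–45: sugar fall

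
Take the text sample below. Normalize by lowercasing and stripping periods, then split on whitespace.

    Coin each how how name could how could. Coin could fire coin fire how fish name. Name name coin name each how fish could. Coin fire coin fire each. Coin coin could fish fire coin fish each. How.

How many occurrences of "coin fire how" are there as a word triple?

1

Scanning the 36 overlapping trigram windows for "coin fire how":
  position 12–14: coin fire how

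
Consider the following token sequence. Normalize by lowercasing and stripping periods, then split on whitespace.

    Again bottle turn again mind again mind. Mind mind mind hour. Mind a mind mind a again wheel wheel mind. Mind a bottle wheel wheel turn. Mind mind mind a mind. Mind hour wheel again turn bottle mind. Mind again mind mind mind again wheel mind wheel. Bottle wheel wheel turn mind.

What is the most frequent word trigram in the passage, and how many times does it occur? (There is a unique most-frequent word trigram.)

"mind mind mind", 4 times

Trigram frequencies (highest first):
  mind mind mind: 4
  mind mind a: 3
  mind again mind: 2
  again mind mind: 2
  mind mind hour: 2
  mind a mind: 2
  … (30 more, each ≤ 2)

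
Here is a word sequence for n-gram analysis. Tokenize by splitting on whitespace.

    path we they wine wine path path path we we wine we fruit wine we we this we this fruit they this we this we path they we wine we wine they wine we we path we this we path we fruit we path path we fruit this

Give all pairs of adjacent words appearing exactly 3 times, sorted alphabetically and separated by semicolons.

path path; we fruit; we we; we wine

Bigram counts meeting the condition (exactly 3 times):
  path path: 3
  we fruit: 3
  we we: 3
  we wine: 3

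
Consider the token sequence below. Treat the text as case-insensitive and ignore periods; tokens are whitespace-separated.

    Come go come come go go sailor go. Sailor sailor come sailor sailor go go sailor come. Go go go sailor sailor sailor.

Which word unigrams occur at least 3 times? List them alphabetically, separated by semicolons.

Unigram counts meeting the condition (at least 3 times):
  come: 5
  go: 9
  sailor: 9

come; go; sailor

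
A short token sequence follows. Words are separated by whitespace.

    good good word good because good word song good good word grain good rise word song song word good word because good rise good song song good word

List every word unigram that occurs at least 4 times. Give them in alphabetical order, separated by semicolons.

Unigram counts meeting the condition (at least 4 times):
  good: 11
  song: 5
  word: 7

good; song; word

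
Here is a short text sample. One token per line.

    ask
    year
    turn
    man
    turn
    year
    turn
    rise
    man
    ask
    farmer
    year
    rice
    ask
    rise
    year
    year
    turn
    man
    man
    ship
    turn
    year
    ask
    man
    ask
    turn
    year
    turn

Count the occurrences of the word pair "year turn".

Scanning the 28 overlapping bigram windows for "year turn":
  position 2–3: year turn
  position 6–7: year turn
  position 17–18: year turn
  position 28–29: year turn

4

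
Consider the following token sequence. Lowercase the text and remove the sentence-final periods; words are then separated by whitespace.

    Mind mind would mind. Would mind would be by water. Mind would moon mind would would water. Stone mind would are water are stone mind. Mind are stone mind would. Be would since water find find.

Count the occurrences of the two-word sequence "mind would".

Scanning the 35 overlapping bigram windows for "mind would":
  position 2–3: mind would
  position 4–5: mind would
  position 6–7: mind would
  position 11–12: mind would
  position 14–15: mind would
  position 19–20: mind would
  position 29–30: mind would

7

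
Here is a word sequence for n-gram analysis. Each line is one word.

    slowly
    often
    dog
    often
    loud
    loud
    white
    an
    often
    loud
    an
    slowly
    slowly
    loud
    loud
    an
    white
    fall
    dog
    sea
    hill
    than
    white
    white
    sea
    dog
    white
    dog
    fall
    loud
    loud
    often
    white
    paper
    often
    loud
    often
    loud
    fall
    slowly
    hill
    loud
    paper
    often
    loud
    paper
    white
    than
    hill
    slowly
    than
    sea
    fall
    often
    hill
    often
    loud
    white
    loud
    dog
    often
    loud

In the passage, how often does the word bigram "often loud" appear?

Scanning the 61 overlapping bigram windows for "often loud":
  position 4–5: often loud
  position 9–10: often loud
  position 35–36: often loud
  position 37–38: often loud
  position 44–45: often loud
  position 56–57: often loud
  position 61–62: often loud

7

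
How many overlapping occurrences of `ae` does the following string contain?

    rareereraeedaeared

2

Sliding a length-2 window over the 18 characters (17 positions):
  position 9–10: ae
  position 13–14: ae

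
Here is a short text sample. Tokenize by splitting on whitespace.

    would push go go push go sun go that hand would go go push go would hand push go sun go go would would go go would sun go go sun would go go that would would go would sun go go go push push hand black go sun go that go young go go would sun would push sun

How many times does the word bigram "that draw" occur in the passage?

Scanning the 59 overlapping bigram windows for "that draw":
  (none found)

0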